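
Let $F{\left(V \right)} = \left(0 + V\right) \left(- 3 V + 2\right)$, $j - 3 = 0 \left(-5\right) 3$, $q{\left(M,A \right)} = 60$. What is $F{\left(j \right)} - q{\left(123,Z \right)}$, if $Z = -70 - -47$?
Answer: $-81$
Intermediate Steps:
$Z = -23$ ($Z = -70 + 47 = -23$)
$j = 3$ ($j = 3 + 0 \left(-5\right) 3 = 3 + 0 \cdot 3 = 3 + 0 = 3$)
$F{\left(V \right)} = V \left(2 - 3 V\right)$
$F{\left(j \right)} - q{\left(123,Z \right)} = 3 \left(2 - 9\right) - 60 = 3 \left(-7\right) - 60 = -21 - 60 = -81$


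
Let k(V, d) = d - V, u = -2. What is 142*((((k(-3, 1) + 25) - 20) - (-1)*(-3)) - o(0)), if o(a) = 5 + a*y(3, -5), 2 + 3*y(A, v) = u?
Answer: 142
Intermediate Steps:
y(A, v) = -4/3 (y(A, v) = -⅔ + (⅓)*(-2) = -⅔ - ⅔ = -4/3)
o(a) = 5 - 4*a/3 (o(a) = 5 + a*(-4/3) = 5 - 4*a/3)
142*((((k(-3, 1) + 25) - 20) - (-1)*(-3)) - o(0)) = 142*(((((1 - 1*(-3)) + 25) - 20) - (-1)*(-3)) - (5 - 4/3*0)) = 142*(((((1 + 3) + 25) - 20) - 1*3) - (5 + 0)) = 142*((((4 + 25) - 20) - 3) - 1*5) = 142*(((29 - 20) - 3) - 5) = 142*((9 - 3) - 5) = 142*(6 - 5) = 142*1 = 142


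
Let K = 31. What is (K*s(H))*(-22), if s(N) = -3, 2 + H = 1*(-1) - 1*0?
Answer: 2046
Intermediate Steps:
H = -3 (H = -2 + (1*(-1) - 1*0) = -2 + (-1 + 0) = -2 - 1 = -3)
(K*s(H))*(-22) = (31*(-3))*(-22) = -93*(-22) = 2046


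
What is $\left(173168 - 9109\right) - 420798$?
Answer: $-256739$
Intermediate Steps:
$\left(173168 - 9109\right) - 420798 = 164059 - 420798 = -256739$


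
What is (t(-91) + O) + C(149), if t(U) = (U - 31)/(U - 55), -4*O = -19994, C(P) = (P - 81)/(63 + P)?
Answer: 38687341/7738 ≈ 4999.7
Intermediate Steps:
C(P) = (-81 + P)/(63 + P)
O = 9997/2 (O = -¼*(-19994) = 9997/2 ≈ 4998.5)
t(U) = (-31 + U)/(-55 + U)
(t(-91) + O) + C(149) = ((-31 - 91)/(-55 - 91) + 9997/2) + (-81 + 149)/(63 + 149) = (-122/(-146) + 9997/2) + 68/212 = (-1/146*(-122) + 9997/2) + (1/212)*68 = (61/73 + 9997/2) + 17/53 = 729903/146 + 17/53 = 38687341/7738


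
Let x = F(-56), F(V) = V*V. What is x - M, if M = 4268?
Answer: -1132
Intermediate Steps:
F(V) = V**2
x = 3136 (x = (-56)**2 = 3136)
x - M = 3136 - 1*4268 = 3136 - 4268 = -1132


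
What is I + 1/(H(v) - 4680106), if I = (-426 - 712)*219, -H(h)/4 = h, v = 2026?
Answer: -1168405072621/4688210 ≈ -2.4922e+5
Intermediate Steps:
H(h) = -4*h
I = -249222 (I = -1138*219 = -249222)
I + 1/(H(v) - 4680106) = -249222 + 1/(-4*2026 - 4680106) = -249222 + 1/(-8104 - 4680106) = -249222 + 1/(-4688210) = -249222 - 1/4688210 = -1168405072621/4688210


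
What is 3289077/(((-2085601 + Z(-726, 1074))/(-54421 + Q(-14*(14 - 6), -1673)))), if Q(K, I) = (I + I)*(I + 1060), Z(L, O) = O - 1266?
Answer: -6567224397129/2085793 ≈ -3.1486e+6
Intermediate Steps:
Z(L, O) = -1266 + O
Q(K, I) = 2*I*(1060 + I) (Q(K, I) = (2*I)*(1060 + I) = 2*I*(1060 + I))
3289077/(((-2085601 + Z(-726, 1074))/(-54421 + Q(-14*(14 - 6), -1673)))) = 3289077/(((-2085601 + (-1266 + 1074))/(-54421 + 2*(-1673)*(1060 - 1673)))) = 3289077/(((-2085601 - 192)/(-54421 + 2*(-1673)*(-613)))) = 3289077/((-2085793/(-54421 + 2051098))) = 3289077/((-2085793/1996677)) = 3289077/((-2085793*1/1996677)) = 3289077/(-2085793/1996677) = 3289077*(-1996677/2085793) = -6567224397129/2085793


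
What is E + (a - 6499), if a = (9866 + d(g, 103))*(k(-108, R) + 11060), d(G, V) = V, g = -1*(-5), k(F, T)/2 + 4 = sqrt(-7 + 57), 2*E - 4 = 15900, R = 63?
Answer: 110178841 + 99690*sqrt(2) ≈ 1.1032e+8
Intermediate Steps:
E = 7952 (E = 2 + (1/2)*15900 = 2 + 7950 = 7952)
k(F, T) = -8 + 10*sqrt(2) (k(F, T) = -8 + 2*sqrt(-7 + 57) = -8 + 2*sqrt(50) = -8 + 2*(5*sqrt(2)) = -8 + 10*sqrt(2))
g = 5
a = 110177388 + 99690*sqrt(2) (a = (9866 + 103)*((-8 + 10*sqrt(2)) + 11060) = 9969*(11052 + 10*sqrt(2)) = 110177388 + 99690*sqrt(2) ≈ 1.1032e+8)
E + (a - 6499) = 7952 + ((110177388 + 99690*sqrt(2)) - 6499) = 7952 + (110170889 + 99690*sqrt(2)) = 110178841 + 99690*sqrt(2)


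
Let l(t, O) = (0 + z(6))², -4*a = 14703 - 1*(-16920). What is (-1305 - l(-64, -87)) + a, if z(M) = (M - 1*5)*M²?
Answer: -42027/4 ≈ -10507.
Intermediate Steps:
a = -31623/4 (a = -(14703 - 1*(-16920))/4 = -(14703 + 16920)/4 = -¼*31623 = -31623/4 ≈ -7905.8)
z(M) = M²*(-5 + M) (z(M) = (M - 5)*M² = (-5 + M)*M² = M²*(-5 + M))
l(t, O) = 1296 (l(t, O) = (0 + 6²*(-5 + 6))² = (0 + 36*1)² = (0 + 36)² = 36² = 1296)
(-1305 - l(-64, -87)) + a = (-1305 - 1*1296) - 31623/4 = (-1305 - 1296) - 31623/4 = -2601 - 31623/4 = -42027/4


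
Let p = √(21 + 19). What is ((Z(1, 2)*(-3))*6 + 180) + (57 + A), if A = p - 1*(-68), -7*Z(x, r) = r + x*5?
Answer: 323 + 2*√10 ≈ 329.32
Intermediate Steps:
p = 2*√10 (p = √40 = 2*√10 ≈ 6.3246)
Z(x, r) = -5*x/7 - r/7 (Z(x, r) = -(r + x*5)/7 = -(r + 5*x)/7 = -5*x/7 - r/7)
A = 68 + 2*√10 (A = 2*√10 - 1*(-68) = 2*√10 + 68 = 68 + 2*√10 ≈ 74.325)
((Z(1, 2)*(-3))*6 + 180) + (57 + A) = (((-5/7*1 - ⅐*2)*(-3))*6 + 180) + (57 + (68 + 2*√10)) = (((-5/7 - 2/7)*(-3))*6 + 180) + (125 + 2*√10) = (-1*(-3)*6 + 180) + (125 + 2*√10) = (3*6 + 180) + (125 + 2*√10) = (18 + 180) + (125 + 2*√10) = 198 + (125 + 2*√10) = 323 + 2*√10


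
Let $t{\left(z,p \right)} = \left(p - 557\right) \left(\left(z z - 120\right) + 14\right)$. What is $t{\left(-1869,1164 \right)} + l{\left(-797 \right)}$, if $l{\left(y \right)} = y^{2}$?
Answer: $2120919594$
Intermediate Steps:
$t{\left(z,p \right)} = \left(-557 + p\right) \left(-106 + z^{2}\right)$ ($t{\left(z,p \right)} = \left(-557 + p\right) \left(\left(z^{2} - 120\right) + 14\right) = \left(-557 + p\right) \left(\left(-120 + z^{2}\right) + 14\right) = \left(-557 + p\right) \left(-106 + z^{2}\right)$)
$t{\left(-1869,1164 \right)} + l{\left(-797 \right)} = \left(59042 - 557 \left(-1869\right)^{2} - 123384 + 1164 \left(-1869\right)^{2}\right) + \left(-797\right)^{2} = \left(59042 - 1945690677 - 123384 + 1164 \cdot 3493161\right) + 635209 = \left(59042 - 1945690677 - 123384 + 4066039404\right) + 635209 = 2120284385 + 635209 = 2120919594$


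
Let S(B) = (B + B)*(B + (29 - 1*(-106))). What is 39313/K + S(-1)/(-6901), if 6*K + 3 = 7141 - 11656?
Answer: -4046227/77559 ≈ -52.170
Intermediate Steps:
K = -753 (K = -1/2 + (7141 - 11656)/6 = -1/2 + (1/6)*(-4515) = -1/2 - 1505/2 = -753)
S(B) = 2*B*(135 + B) (S(B) = (2*B)*(B + (29 + 106)) = (2*B)*(B + 135) = (2*B)*(135 + B) = 2*B*(135 + B))
39313/K + S(-1)/(-6901) = 39313/(-753) + (2*(-1)*(135 - 1))/(-6901) = 39313*(-1/753) + (2*(-1)*134)*(-1/6901) = -39313/753 - 268*(-1/6901) = -39313/753 + 4/103 = -4046227/77559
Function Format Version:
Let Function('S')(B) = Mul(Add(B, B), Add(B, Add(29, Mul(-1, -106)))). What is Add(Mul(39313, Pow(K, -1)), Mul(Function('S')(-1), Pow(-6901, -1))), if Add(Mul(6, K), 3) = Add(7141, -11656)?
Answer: Rational(-4046227, 77559) ≈ -52.170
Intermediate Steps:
K = -753 (K = Add(Rational(-1, 2), Mul(Rational(1, 6), Add(7141, -11656))) = Add(Rational(-1, 2), Mul(Rational(1, 6), -4515)) = Add(Rational(-1, 2), Rational(-1505, 2)) = -753)
Function('S')(B) = Mul(2, B, Add(135, B)) (Function('S')(B) = Mul(Mul(2, B), Add(B, Add(29, 106))) = Mul(Mul(2, B), Add(B, 135)) = Mul(Mul(2, B), Add(135, B)) = Mul(2, B, Add(135, B)))
Add(Mul(39313, Pow(K, -1)), Mul(Function('S')(-1), Pow(-6901, -1))) = Add(Mul(39313, Pow(-753, -1)), Mul(Mul(2, -1, Add(135, -1)), Pow(-6901, -1))) = Add(Mul(39313, Rational(-1, 753)), Mul(Mul(2, -1, 134), Rational(-1, 6901))) = Add(Rational(-39313, 753), Mul(-268, Rational(-1, 6901))) = Add(Rational(-39313, 753), Rational(4, 103)) = Rational(-4046227, 77559)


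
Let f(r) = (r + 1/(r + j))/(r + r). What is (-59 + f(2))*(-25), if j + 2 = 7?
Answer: 40925/28 ≈ 1461.6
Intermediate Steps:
j = 5 (j = -2 + 7 = 5)
f(r) = (r + 1/(5 + r))/(2*r) (f(r) = (r + 1/(r + 5))/(r + r) = (r + 1/(5 + r))/((2*r)) = (r + 1/(5 + r))*(1/(2*r)) = (r + 1/(5 + r))/(2*r))
(-59 + f(2))*(-25) = (-59 + (½)*(1 + 2² + 5*2)/(2*(5 + 2)))*(-25) = (-59 + (½)*(½)*(1 + 4 + 10)/7)*(-25) = (-59 + (½)*(½)*(⅐)*15)*(-25) = (-59 + 15/28)*(-25) = -1637/28*(-25) = 40925/28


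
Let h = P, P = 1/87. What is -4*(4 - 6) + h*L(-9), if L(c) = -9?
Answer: 229/29 ≈ 7.8966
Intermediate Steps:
P = 1/87 ≈ 0.011494
h = 1/87 ≈ 0.011494
-4*(4 - 6) + h*L(-9) = -4*(4 - 6) + (1/87)*(-9) = -4*(-2) - 3/29 = 8 - 3/29 = 229/29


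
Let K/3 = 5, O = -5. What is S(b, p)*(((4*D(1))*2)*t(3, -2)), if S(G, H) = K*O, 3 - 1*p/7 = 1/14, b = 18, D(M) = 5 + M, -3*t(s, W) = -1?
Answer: -1200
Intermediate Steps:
t(s, W) = ⅓ (t(s, W) = -⅓*(-1) = ⅓)
K = 15 (K = 3*5 = 15)
p = 41/2 (p = 21 - 7/14 = 21 - 7*1/14 = 21 - ½ = 41/2 ≈ 20.500)
S(G, H) = -75 (S(G, H) = 15*(-5) = -75)
S(b, p)*(((4*D(1))*2)*t(3, -2)) = -75*(4*(5 + 1))*2/3 = -75*(4*6)*2/3 = -75*24*2/3 = -3600/3 = -75*16 = -1200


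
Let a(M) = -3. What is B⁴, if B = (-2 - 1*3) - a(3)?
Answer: 16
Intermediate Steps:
B = -2 (B = (-2 - 1*3) - 1*(-3) = (-2 - 3) + 3 = -5 + 3 = -2)
B⁴ = (-2)⁴ = 16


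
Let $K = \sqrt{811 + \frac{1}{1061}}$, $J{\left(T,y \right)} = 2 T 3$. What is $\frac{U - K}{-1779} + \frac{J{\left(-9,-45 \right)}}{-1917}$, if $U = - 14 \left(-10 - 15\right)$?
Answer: $- \frac{21292}{126309} + \frac{2 \sqrt{25360022}}{629173} \approx -0.15256$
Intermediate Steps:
$J{\left(T,y \right)} = 6 T$
$U = 350$ ($U = \left(-14\right) \left(-25\right) = 350$)
$K = \frac{6 \sqrt{25360022}}{1061}$ ($K = \sqrt{811 + \frac{1}{1061}} = \sqrt{\frac{860472}{1061}} = \frac{6 \sqrt{25360022}}{1061} \approx 28.478$)
$\frac{U - K}{-1779} + \frac{J{\left(-9,-45 \right)}}{-1917} = \frac{350 - \frac{6 \sqrt{25360022}}{1061}}{-1779} + \frac{6 \left(-9\right)}{-1917} = \left(350 - \frac{6 \sqrt{25360022}}{1061}\right) \left(- \frac{1}{1779}\right) - - \frac{2}{71} = \left(- \frac{350}{1779} + \frac{2 \sqrt{25360022}}{629173}\right) + \frac{2}{71} = - \frac{21292}{126309} + \frac{2 \sqrt{25360022}}{629173}$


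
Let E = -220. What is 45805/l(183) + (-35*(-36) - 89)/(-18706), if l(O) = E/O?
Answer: -15679984201/411532 ≈ -38102.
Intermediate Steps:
l(O) = -220/O
45805/l(183) + (-35*(-36) - 89)/(-18706) = 45805/((-220/183)) + (-35*(-36) - 89)/(-18706) = 45805/((-220*1/183)) + (1260 - 89)*(-1/18706) = 45805/(-220/183) + 1171*(-1/18706) = 45805*(-183/220) - 1171/18706 = -1676463/44 - 1171/18706 = -15679984201/411532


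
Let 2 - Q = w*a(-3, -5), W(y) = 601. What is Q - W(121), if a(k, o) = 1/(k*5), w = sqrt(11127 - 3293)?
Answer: -599 + sqrt(7834)/15 ≈ -593.10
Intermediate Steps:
w = sqrt(7834) ≈ 88.510
a(k, o) = 1/(5*k) (a(k, o) = (1/5)/k = 1/(5*k))
Q = 2 + sqrt(7834)/15 (Q = 2 - sqrt(7834)*(1/5)/(-3) = 2 - sqrt(7834)*(1/5)*(-1/3) = 2 - sqrt(7834)*(-1)/15 = 2 - (-1)*sqrt(7834)/15 = 2 + sqrt(7834)/15 ≈ 7.9007)
Q - W(121) = (2 + sqrt(7834)/15) - 1*601 = (2 + sqrt(7834)/15) - 601 = -599 + sqrt(7834)/15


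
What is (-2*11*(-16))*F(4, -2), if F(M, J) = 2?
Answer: 704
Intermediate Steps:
(-2*11*(-16))*F(4, -2) = (-2*11*(-16))*2 = -22*(-16)*2 = 352*2 = 704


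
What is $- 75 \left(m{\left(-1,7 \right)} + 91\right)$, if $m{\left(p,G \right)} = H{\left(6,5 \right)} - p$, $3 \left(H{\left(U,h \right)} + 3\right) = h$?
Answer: $-6800$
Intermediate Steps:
$H{\left(U,h \right)} = -3 + \frac{h}{3}$
$m{\left(p,G \right)} = - \frac{4}{3} - p$ ($m{\left(p,G \right)} = \left(-3 + \frac{1}{3} \cdot 5\right) - p = \left(-3 + \frac{5}{3}\right) - p = - \frac{4}{3} - p$)
$- 75 \left(m{\left(-1,7 \right)} + 91\right) = - 75 \left(\left(- \frac{4}{3} - -1\right) + 91\right) = - 75 \left(\left(- \frac{4}{3} + 1\right) + 91\right) = - 75 \left(- \frac{1}{3} + 91\right) = \left(-75\right) \frac{272}{3} = -6800$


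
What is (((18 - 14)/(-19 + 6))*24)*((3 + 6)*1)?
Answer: -864/13 ≈ -66.462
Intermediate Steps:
(((18 - 14)/(-19 + 6))*24)*((3 + 6)*1) = ((4/(-13))*24)*(9*1) = ((4*(-1/13))*24)*9 = -4/13*24*9 = -96/13*9 = -864/13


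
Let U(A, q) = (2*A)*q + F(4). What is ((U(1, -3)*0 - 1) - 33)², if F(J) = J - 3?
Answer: 1156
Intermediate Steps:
F(J) = -3 + J
U(A, q) = 1 + 2*A*q (U(A, q) = (2*A)*q + (-3 + 4) = 2*A*q + 1 = 1 + 2*A*q)
((U(1, -3)*0 - 1) - 33)² = (((1 + 2*1*(-3))*0 - 1) - 33)² = (((1 - 6)*0 - 1) - 33)² = ((-5*0 - 1) - 33)² = ((0 - 1) - 33)² = (-1 - 33)² = (-34)² = 1156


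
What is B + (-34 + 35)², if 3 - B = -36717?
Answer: 36721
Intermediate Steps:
B = 36720 (B = 3 - 1*(-36717) = 3 + 36717 = 36720)
B + (-34 + 35)² = 36720 + (-34 + 35)² = 36720 + 1² = 36720 + 1 = 36721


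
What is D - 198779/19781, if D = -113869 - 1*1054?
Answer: -2273490642/19781 ≈ -1.1493e+5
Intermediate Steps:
D = -114923 (D = -113869 - 1054 = -114923)
D - 198779/19781 = -114923 - 198779/19781 = -2273490642/19781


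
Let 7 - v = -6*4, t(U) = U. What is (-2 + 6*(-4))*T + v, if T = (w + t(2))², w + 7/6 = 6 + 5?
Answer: -64975/18 ≈ -3609.7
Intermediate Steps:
w = 59/6 (w = -7/6 + (6 + 5) = -7/6 + 11 = 59/6 ≈ 9.8333)
v = 31 (v = 7 - (-6)*4 = 7 - 1*(-24) = 7 + 24 = 31)
T = 5041/36 (T = (59/6 + 2)² = (71/6)² = 5041/36 ≈ 140.03)
(-2 + 6*(-4))*T + v = (-2 + 6*(-4))*(5041/36) + 31 = (-2 - 24)*(5041/36) + 31 = -26*5041/36 + 31 = -65533/18 + 31 = -64975/18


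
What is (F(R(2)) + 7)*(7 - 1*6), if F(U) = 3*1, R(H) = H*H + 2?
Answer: 10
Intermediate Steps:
R(H) = 2 + H**2 (R(H) = H**2 + 2 = 2 + H**2)
F(U) = 3
(F(R(2)) + 7)*(7 - 1*6) = (3 + 7)*(7 - 1*6) = 10*(7 - 6) = 10*1 = 10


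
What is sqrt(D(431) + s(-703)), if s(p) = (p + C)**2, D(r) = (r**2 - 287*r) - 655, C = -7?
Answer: 7*sqrt(11541) ≈ 752.00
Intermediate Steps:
D(r) = -655 + r**2 - 287*r
s(p) = (-7 + p)**2 (s(p) = (p - 7)**2 = (-7 + p)**2)
sqrt(D(431) + s(-703)) = sqrt((-655 + 431**2 - 287*431) + (-7 - 703)**2) = sqrt((-655 + 185761 - 123697) + (-710)**2) = sqrt(61409 + 504100) = sqrt(565509) = 7*sqrt(11541)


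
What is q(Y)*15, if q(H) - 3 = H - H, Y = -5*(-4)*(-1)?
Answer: 45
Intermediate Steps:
Y = -20 (Y = 20*(-1) = -20)
q(H) = 3 (q(H) = 3 + (H - H) = 3 + 0 = 3)
q(Y)*15 = 3*15 = 45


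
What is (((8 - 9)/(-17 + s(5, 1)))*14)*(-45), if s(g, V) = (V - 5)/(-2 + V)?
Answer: -630/13 ≈ -48.462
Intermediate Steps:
s(g, V) = (-5 + V)/(-2 + V)
(((8 - 9)/(-17 + s(5, 1)))*14)*(-45) = (((8 - 9)/(-17 + (-5 + 1)/(-2 + 1)))*14)*(-45) = (-1/(-17 - 4/(-1))*14)*(-45) = (-1/(-17 - 1*(-4))*14)*(-45) = (-1/(-17 + 4)*14)*(-45) = (-1/(-13)*14)*(-45) = (-1*(-1/13)*14)*(-45) = ((1/13)*14)*(-45) = (14/13)*(-45) = -630/13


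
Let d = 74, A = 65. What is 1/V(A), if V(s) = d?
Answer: 1/74 ≈ 0.013514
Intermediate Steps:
V(s) = 74
1/V(A) = 1/74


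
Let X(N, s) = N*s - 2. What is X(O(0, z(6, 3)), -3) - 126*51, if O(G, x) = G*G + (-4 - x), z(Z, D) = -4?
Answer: -6428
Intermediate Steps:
O(G, x) = -4 + G² - x (O(G, x) = G² + (-4 - x) = -4 + G² - x)
X(N, s) = -2 + N*s
X(O(0, z(6, 3)), -3) - 126*51 = (-2 + (-4 + 0² - 1*(-4))*(-3)) - 126*51 = (-2 + (-4 + 0 + 4)*(-3)) - 6426 = (-2 + 0*(-3)) - 6426 = (-2 + 0) - 6426 = -2 - 6426 = -6428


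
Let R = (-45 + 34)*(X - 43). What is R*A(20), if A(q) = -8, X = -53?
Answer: -8448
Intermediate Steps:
R = 1056 (R = (-45 + 34)*(-53 - 43) = -11*(-96) = 1056)
R*A(20) = 1056*(-8) = -8448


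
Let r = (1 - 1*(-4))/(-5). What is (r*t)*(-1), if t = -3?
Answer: -3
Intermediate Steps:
r = -1 (r = (1 + 4)*(-⅕) = 5*(-⅕) = -1)
(r*t)*(-1) = -1*(-3)*(-1) = 3*(-1) = -3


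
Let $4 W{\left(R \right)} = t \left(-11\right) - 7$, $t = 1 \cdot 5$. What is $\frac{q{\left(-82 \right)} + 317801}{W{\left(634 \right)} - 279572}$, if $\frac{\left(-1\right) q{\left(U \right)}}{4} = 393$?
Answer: $- \frac{632458}{559175} \approx -1.1311$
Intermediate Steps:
$t = 5$
$W{\left(R \right)} = - \frac{31}{2}$ ($W{\left(R \right)} = \frac{5 \left(-11\right) - 7}{4} = \frac{-55 - 7}{4} = \frac{1}{4} \left(-62\right) = - \frac{31}{2}$)
$q{\left(U \right)} = -1572$ ($q{\left(U \right)} = \left(-4\right) 393 = -1572$)
$\frac{q{\left(-82 \right)} + 317801}{W{\left(634 \right)} - 279572} = \frac{-1572 + 317801}{- \frac{31}{2} - 279572} = \frac{316229}{- \frac{559175}{2}} = 316229 \left(- \frac{2}{559175}\right) = - \frac{632458}{559175}$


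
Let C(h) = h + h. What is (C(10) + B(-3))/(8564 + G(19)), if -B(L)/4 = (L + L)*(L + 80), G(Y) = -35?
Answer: 1868/8529 ≈ 0.21902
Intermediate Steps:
C(h) = 2*h
B(L) = -8*L*(80 + L) (B(L) = -4*(L + L)*(L + 80) = -4*2*L*(80 + L) = -8*L*(80 + L))
(C(10) + B(-3))/(8564 + G(19)) = (2*10 - 8*(-3)*(80 - 3))/(8564 - 35) = (20 - 8*(-3)*77)/8529 = (20 + 1848)*(1/8529) = 1868*(1/8529) = 1868/8529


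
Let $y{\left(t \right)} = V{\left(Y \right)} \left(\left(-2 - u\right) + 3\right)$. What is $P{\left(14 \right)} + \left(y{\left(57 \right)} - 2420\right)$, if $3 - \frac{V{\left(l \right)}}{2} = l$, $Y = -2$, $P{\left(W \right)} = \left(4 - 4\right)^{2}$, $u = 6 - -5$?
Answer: $-2520$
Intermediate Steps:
$u = 11$ ($u = 6 + 5 = 11$)
$P{\left(W \right)} = 0$ ($P{\left(W \right)} = 0^{2} = 0$)
$V{\left(l \right)} = 6 - 2 l$
$y{\left(t \right)} = -100$ ($y{\left(t \right)} = \left(6 - -4\right) \left(\left(-2 - 11\right) + 3\right) = \left(6 + 4\right) \left(\left(-2 - 11\right) + 3\right) = 10 \left(-13 + 3\right) = 10 \left(-10\right) = -100$)
$P{\left(14 \right)} + \left(y{\left(57 \right)} - 2420\right) = 0 - 2520 = -2520$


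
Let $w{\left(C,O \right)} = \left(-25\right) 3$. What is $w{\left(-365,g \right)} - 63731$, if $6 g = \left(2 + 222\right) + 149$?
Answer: $-63806$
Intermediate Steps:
$g = \frac{373}{6}$ ($g = \frac{\left(2 + 222\right) + 149}{6} = \frac{224 + 149}{6} = \frac{1}{6} \cdot 373 = \frac{373}{6} \approx 62.167$)
$w{\left(C,O \right)} = -75$
$w{\left(-365,g \right)} - 63731 = -75 - 63731 = -63806$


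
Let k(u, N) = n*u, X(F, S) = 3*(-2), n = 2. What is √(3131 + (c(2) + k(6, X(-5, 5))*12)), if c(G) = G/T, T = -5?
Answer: √81865/5 ≈ 57.224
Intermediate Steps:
X(F, S) = -6
c(G) = -G/5 (c(G) = G/(-5) = G*(-⅕) = -G/5)
k(u, N) = 2*u
√(3131 + (c(2) + k(6, X(-5, 5))*12)) = √(3131 + (-⅕*2 + (2*6)*12)) = √(3131 + (-⅖ + 12*12)) = √(3131 + (-⅖ + 144)) = √(3131 + 718/5) = √(16373/5) = √81865/5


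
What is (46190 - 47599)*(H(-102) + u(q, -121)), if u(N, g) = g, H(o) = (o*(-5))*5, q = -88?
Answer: -3422461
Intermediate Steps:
H(o) = -25*o (H(o) = -5*o*5 = -25*o)
(46190 - 47599)*(H(-102) + u(q, -121)) = (46190 - 47599)*(-25*(-102) - 121) = -1409*(2550 - 121) = -1409*2429 = -3422461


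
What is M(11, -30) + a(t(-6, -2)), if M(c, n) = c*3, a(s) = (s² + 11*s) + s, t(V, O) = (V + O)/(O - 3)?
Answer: 1369/25 ≈ 54.760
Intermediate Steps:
t(V, O) = (O + V)/(-3 + O)
a(s) = s² + 12*s
M(c, n) = 3*c
M(11, -30) + a(t(-6, -2)) = 3*11 + ((-2 - 6)/(-3 - 2))*(12 + (-2 - 6)/(-3 - 2)) = 33 + (-8/(-5))*(12 - 8/(-5)) = 33 + (-⅕*(-8))*(12 - ⅕*(-8)) = 33 + 8*(12 + 8/5)/5 = 33 + (8/5)*(68/5) = 33 + 544/25 = 1369/25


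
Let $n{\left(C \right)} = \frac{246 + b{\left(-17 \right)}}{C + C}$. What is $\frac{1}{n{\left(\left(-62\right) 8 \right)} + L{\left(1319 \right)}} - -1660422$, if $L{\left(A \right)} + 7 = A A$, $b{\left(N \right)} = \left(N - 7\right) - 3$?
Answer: $\frac{2865615646027070}{1725835749} \approx 1.6604 \cdot 10^{6}$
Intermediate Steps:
$b{\left(N \right)} = -10 + N$ ($b{\left(N \right)} = \left(N - 7\right) - 3 = \left(-7 + N\right) - 3 = -10 + N$)
$L{\left(A \right)} = -7 + A^{2}$ ($L{\left(A \right)} = -7 + A A = -7 + A^{2}$)
$n{\left(C \right)} = \frac{219}{2 C}$ ($n{\left(C \right)} = \frac{246 - 27}{C + C} = \frac{246 - 27}{2 C} = 219 \frac{1}{2 C} = \frac{219}{2 C}$)
$\frac{1}{n{\left(\left(-62\right) 8 \right)} + L{\left(1319 \right)}} - -1660422 = \frac{1}{\frac{219}{2 \left(\left(-62\right) 8\right)} - \left(7 - 1319^{2}\right)} - -1660422 = \frac{1}{\frac{219}{2 \left(-496\right)} + \left(-7 + 1739761\right)} + 1660422 = \frac{1}{\frac{219}{2} \left(- \frac{1}{496}\right) + 1739754} + 1660422 = \frac{1}{- \frac{219}{992} + 1739754} + 1660422 = \frac{1}{\frac{1725835749}{992}} + 1660422 = \frac{992}{1725835749} + 1660422 = \frac{2865615646027070}{1725835749}$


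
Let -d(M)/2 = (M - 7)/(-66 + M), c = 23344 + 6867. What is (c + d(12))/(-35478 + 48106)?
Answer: 407851/170478 ≈ 2.3924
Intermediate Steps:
c = 30211
d(M) = -2*(-7 + M)/(-66 + M) (d(M) = -2*(M - 7)/(-66 + M) = -2*(-7 + M)/(-66 + M))
(c + d(12))/(-35478 + 48106) = (30211 + 2*(7 - 1*12)/(-66 + 12))/(-35478 + 48106) = (30211 + 2*(7 - 12)/(-54))/12628 = (30211 + 2*(-1/54)*(-5))*(1/12628) = (30211 + 5/27)*(1/12628) = (815702/27)*(1/12628) = 407851/170478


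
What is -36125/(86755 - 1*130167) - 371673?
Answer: -16135032151/43412 ≈ -3.7167e+5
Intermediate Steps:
-36125/(86755 - 1*130167) - 371673 = -36125/(86755 - 130167) - 371673 = -36125/(-43412) - 371673 = -36125*(-1/43412) - 371673 = 36125/43412 - 371673 = -16135032151/43412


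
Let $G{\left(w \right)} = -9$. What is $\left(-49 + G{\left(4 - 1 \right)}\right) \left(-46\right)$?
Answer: $2668$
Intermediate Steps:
$\left(-49 + G{\left(4 - 1 \right)}\right) \left(-46\right) = \left(-49 - 9\right) \left(-46\right) = \left(-58\right) \left(-46\right) = 2668$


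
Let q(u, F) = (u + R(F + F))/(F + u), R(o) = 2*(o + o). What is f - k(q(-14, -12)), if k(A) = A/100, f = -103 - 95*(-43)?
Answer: 1035309/260 ≈ 3982.0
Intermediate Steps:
f = 3982 (f = -103 + 4085 = 3982)
R(o) = 4*o (R(o) = 2*(2*o) = 4*o)
q(u, F) = (u + 8*F)/(F + u) (q(u, F) = (u + 4*(F + F))/(F + u) = (u + 4*(2*F))/(F + u) = (u + 8*F)/(F + u))
k(A) = A/100 (k(A) = A*(1/100) = A/100)
f - k(q(-14, -12)) = 3982 - (-14 + 8*(-12))/(-12 - 14)/100 = 3982 - (-14 - 96)/(-26)/100 = 3982 - (-1/26*(-110))/100 = 3982 - 55/(100*13) = 3982 - 1*11/260 = 3982 - 11/260 = 1035309/260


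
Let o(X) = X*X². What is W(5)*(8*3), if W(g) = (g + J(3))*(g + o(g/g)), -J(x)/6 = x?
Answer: -1872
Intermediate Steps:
J(x) = -6*x
o(X) = X³
W(g) = (1 + g)*(-18 + g) (W(g) = (g - 6*3)*(g + (g/g)³) = (g - 18)*(g + 1³) = (-18 + g)*(g + 1) = (-18 + g)*(1 + g) = (1 + g)*(-18 + g))
W(5)*(8*3) = (-18 + 5² - 17*5)*(8*3) = (-18 + 25 - 85)*24 = -78*24 = -1872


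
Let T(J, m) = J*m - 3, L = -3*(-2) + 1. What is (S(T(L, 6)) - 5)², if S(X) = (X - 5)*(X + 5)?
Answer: 2223081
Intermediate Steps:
L = 7 (L = 6 + 1 = 7)
T(J, m) = -3 + J*m
S(X) = (-5 + X)*(5 + X)
(S(T(L, 6)) - 5)² = ((-25 + (-3 + 7*6)²) - 5)² = ((-25 + (-3 + 42)²) - 5)² = ((-25 + 39²) - 5)² = ((-25 + 1521) - 5)² = (1496 - 5)² = 1491² = 2223081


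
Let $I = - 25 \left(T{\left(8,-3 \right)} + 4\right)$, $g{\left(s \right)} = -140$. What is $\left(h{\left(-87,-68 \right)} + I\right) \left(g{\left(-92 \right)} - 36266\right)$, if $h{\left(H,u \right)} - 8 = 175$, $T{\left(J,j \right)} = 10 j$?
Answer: $-30326198$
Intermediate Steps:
$I = 650$ ($I = - 25 \left(10 \left(-3\right) + 4\right) = - 25 \left(-30 + 4\right) = \left(-25\right) \left(-26\right) = 650$)
$h{\left(H,u \right)} = 183$ ($h{\left(H,u \right)} = 8 + 175 = 183$)
$\left(h{\left(-87,-68 \right)} + I\right) \left(g{\left(-92 \right)} - 36266\right) = \left(183 + 650\right) \left(-140 - 36266\right) = 833 \left(-36406\right) = -30326198$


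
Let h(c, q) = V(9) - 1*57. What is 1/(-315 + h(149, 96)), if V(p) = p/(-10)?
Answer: -10/3729 ≈ -0.0026817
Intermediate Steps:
V(p) = -p/10 (V(p) = p*(-⅒) = -p/10)
h(c, q) = -579/10 (h(c, q) = -⅒*9 - 1*57 = -9/10 - 57 = -579/10)
1/(-315 + h(149, 96)) = 1/(-315 - 579/10) = 1/(-3729/10) = -10/3729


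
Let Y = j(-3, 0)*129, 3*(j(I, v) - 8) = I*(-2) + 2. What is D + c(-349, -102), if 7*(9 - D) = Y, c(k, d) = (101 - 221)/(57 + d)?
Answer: -3883/21 ≈ -184.90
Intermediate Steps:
j(I, v) = 26/3 - 2*I/3 (j(I, v) = 8 + (I*(-2) + 2)/3 = 8 + (-2*I + 2)/3 = 8 + (2 - 2*I)/3 = 8 + (2/3 - 2*I/3) = 26/3 - 2*I/3)
c(k, d) = -120/(57 + d)
Y = 1376 (Y = (26/3 - 2/3*(-3))*129 = (26/3 + 2)*129 = (32/3)*129 = 1376)
D = -1313/7 (D = 9 - 1/7*1376 = 9 - 1376/7 = -1313/7 ≈ -187.57)
D + c(-349, -102) = -1313/7 - 120/(57 - 102) = -1313/7 - 120/(-45) = -1313/7 - 120*(-1/45) = -1313/7 + 8/3 = -3883/21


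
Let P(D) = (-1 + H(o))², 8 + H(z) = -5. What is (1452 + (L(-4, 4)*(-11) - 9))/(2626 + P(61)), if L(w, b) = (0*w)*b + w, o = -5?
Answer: 1487/2822 ≈ 0.52693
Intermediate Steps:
H(z) = -13 (H(z) = -8 - 5 = -13)
P(D) = 196 (P(D) = (-1 - 13)² = (-14)² = 196)
L(w, b) = w (L(w, b) = 0*b + w = 0 + w = w)
(1452 + (L(-4, 4)*(-11) - 9))/(2626 + P(61)) = (1452 + (-4*(-11) - 9))/(2626 + 196) = (1452 + (44 - 9))/2822 = (1452 + 35)*(1/2822) = 1487*(1/2822) = 1487/2822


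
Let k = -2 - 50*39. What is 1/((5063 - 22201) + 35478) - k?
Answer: 35799681/18340 ≈ 1952.0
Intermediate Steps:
k = -1952 (k = -2 - 1950 = -1952)
1/((5063 - 22201) + 35478) - k = 1/((5063 - 22201) + 35478) - 1*(-1952) = 1/(-17138 + 35478) + 1952 = 1/18340 + 1952 = 35799681/18340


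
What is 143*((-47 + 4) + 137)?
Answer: 13442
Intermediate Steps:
143*((-47 + 4) + 137) = 143*(-43 + 137) = 143*94 = 13442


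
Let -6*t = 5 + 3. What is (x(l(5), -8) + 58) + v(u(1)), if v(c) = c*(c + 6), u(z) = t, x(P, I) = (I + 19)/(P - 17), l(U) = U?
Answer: 1831/36 ≈ 50.861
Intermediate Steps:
t = -4/3 (t = -(5 + 3)/6 = -⅙*8 = -4/3 ≈ -1.3333)
x(P, I) = (19 + I)/(-17 + P)
u(z) = -4/3
v(c) = c*(6 + c)
(x(l(5), -8) + 58) + v(u(1)) = ((19 - 8)/(-17 + 5) + 58) - 4*(6 - 4/3)/3 = (11/(-12) + 58) - 4/3*14/3 = (-1/12*11 + 58) - 56/9 = (-11/12 + 58) - 56/9 = 685/12 - 56/9 = 1831/36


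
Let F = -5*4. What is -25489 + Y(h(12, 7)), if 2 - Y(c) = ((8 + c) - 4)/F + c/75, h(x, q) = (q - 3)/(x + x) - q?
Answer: -45876691/1800 ≈ -25487.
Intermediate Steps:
F = -20
h(x, q) = -q + (-3 + q)/(2*x) (h(x, q) = (-3 + q)/((2*x)) - q = (-3 + q)*(1/(2*x)) - q = (-3 + q)/(2*x) - q = -q + (-3 + q)/(2*x))
Y(c) = 11/5 + 11*c/300 (Y(c) = 2 - (((8 + c) - 4)/(-20) + c/75) = 2 - ((4 + c)*(-1/20) + c*(1/75)) = 2 - ((-⅕ - c/20) + c/75) = 2 - (-⅕ - 11*c/300) = 2 + (⅕ + 11*c/300) = 11/5 + 11*c/300)
-25489 + Y(h(12, 7)) = -25489 + (11/5 + 11*((½)*(-3 + 7 - 2*7*12)/12)/300) = -25489 + (11/5 + 11*((½)*(1/12)*(-3 + 7 - 168))/300) = -25489 + (11/5 + 11*((½)*(1/12)*(-164))/300) = -25489 + (11/5 + (11/300)*(-41/6)) = -25489 + (11/5 - 451/1800) = -25489 + 3509/1800 = -45876691/1800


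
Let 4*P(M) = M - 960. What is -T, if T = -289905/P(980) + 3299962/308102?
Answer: 8930381050/154051 ≈ 57970.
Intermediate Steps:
P(M) = -240 + M/4 (P(M) = (M - 960)/4 = (-960 + M)/4 = -240 + M/4)
T = -8930381050/154051 (T = -289905/(-240 + (1/4)*980) + 3299962/308102 = -289905/(-240 + 245) + 3299962*(1/308102) = -289905/5 + 1649981/154051 = -289905*1/5 + 1649981/154051 = -57981 + 1649981/154051 = -8930381050/154051 ≈ -57970.)
-T = -1*(-8930381050/154051) = 8930381050/154051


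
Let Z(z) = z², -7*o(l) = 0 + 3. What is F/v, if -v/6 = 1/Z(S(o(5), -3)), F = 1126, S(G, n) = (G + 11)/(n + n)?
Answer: -770747/1323 ≈ -582.58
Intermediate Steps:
o(l) = -3/7 (o(l) = -(0 + 3)/7 = -⅐*3 = -3/7)
S(G, n) = (11 + G)/(2*n) (S(G, n) = (11 + G)/((2*n)) = (11 + G)*(1/(2*n)) = (11 + G)/(2*n))
v = -2646/1369 (v = -6*36/(11 - 3/7)² = -6/(((½)*(-⅓)*(74/7))²) = -6/((-37/21)²) = -6/1369/441 = -6*441/1369 = -2646/1369 ≈ -1.9328)
F/v = 1126/(-2646/1369) = 1126*(-1369/2646) = -770747/1323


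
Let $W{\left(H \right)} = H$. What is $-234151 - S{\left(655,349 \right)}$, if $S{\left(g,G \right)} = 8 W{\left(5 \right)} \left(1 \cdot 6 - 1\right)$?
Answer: $-234351$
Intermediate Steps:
$S{\left(g,G \right)} = 200$ ($S{\left(g,G \right)} = 8 \cdot 5 \left(1 \cdot 6 - 1\right) = 40 \left(6 - 1\right) = 40 \cdot 5 = 200$)
$-234151 - S{\left(655,349 \right)} = -234151 - 200 = -234351$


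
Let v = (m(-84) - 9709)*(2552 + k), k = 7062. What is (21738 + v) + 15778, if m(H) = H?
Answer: -94112386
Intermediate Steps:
v = -94149902 (v = (-84 - 9709)*(2552 + 7062) = -9793*9614 = -94149902)
(21738 + v) + 15778 = (21738 - 94149902) + 15778 = -94128164 + 15778 = -94112386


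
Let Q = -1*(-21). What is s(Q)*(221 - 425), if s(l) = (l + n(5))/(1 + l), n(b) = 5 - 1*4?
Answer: -204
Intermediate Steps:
Q = 21
n(b) = 1 (n(b) = 5 - 4 = 1)
s(l) = 1 (s(l) = (l + 1)/(1 + l) = (1 + l)/(1 + l) = 1)
s(Q)*(221 - 425) = 1*(221 - 425) = 1*(-204) = -204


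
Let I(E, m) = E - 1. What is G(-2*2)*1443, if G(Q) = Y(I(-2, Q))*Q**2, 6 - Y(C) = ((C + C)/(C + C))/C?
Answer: 146224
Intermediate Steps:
I(E, m) = -1 + E
Y(C) = 6 - 1/C (Y(C) = 6 - (C + C)/(C + C)/C = 6 - (2*C)/((2*C))/C = 6 - (2*C)*(1/(2*C))/C = 6 - 1/C)
G(Q) = 19*Q**2/3 (G(Q) = (6 - 1/(-1 - 2))*Q**2 = (6 - 1/(-3))*Q**2 = (6 - 1*(-1/3))*Q**2 = (6 + 1/3)*Q**2 = 19*Q**2/3)
G(-2*2)*1443 = (19*(-2*2)**2/3)*1443 = ((19/3)*(-4)**2)*1443 = ((19/3)*16)*1443 = (304/3)*1443 = 146224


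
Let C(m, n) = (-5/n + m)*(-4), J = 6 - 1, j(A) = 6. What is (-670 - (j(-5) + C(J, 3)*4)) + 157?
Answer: -1397/3 ≈ -465.67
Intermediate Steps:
J = 5
C(m, n) = -4*m + 20/n (C(m, n) = (m - 5/n)*(-4) = -4*m + 20/n)
(-670 - (j(-5) + C(J, 3)*4)) + 157 = (-670 - (6 + (-4*5 + 20/3)*4)) + 157 = (-670 - (6 + (-20 + 20*(1/3))*4)) + 157 = (-670 - (6 + (-20 + 20/3)*4)) + 157 = (-670 - (6 - 40/3*4)) + 157 = (-670 - (6 - 160/3)) + 157 = (-670 - 1*(-142/3)) + 157 = (-670 + 142/3) + 157 = -1868/3 + 157 = -1397/3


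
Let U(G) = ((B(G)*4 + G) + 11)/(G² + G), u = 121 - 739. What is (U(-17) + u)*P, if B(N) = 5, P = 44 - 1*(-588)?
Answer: -6639239/17 ≈ -3.9054e+5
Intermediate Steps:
P = 632 (P = 44 + 588 = 632)
u = -618
U(G) = (31 + G)/(G + G²) (U(G) = ((5*4 + G) + 11)/(G² + G) = ((20 + G) + 11)/(G + G²) = (31 + G)/(G + G²))
(U(-17) + u)*P = ((31 - 17)/((-17)*(1 - 17)) - 618)*632 = (-1/17*14/(-16) - 618)*632 = (-1/17*(-1/16)*14 - 618)*632 = (7/136 - 618)*632 = -84041/136*632 = -6639239/17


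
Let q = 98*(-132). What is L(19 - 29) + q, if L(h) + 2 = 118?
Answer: -12820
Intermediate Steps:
L(h) = 116 (L(h) = -2 + 118 = 116)
q = -12936
L(19 - 29) + q = 116 - 12936 = -12820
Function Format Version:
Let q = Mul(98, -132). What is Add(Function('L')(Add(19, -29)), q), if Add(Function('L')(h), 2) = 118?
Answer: -12820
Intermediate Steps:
Function('L')(h) = 116 (Function('L')(h) = Add(-2, 118) = 116)
q = -12936
Add(Function('L')(Add(19, -29)), q) = Add(116, -12936) = -12820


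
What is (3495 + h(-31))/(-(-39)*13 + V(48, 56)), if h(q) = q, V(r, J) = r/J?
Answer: 24248/3555 ≈ 6.8208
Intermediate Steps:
(3495 + h(-31))/(-(-39)*13 + V(48, 56)) = (3495 - 31)/(-(-39)*13 + 48/56) = 3464/(-1*(-507) + 48*(1/56)) = 3464/(507 + 6/7) = 3464/(3555/7) = 3464*(7/3555) = 24248/3555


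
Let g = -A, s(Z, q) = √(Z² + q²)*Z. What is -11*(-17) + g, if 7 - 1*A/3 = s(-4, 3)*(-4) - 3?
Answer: 397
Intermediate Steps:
s(Z, q) = Z*√(Z² + q²)
A = -210 (A = 21 - 3*(-4*√((-4)² + 3²)*(-4) - 3) = 21 - 3*(-4*√(16 + 9)*(-4) - 3) = 21 - 3*(-4*√25*(-4) - 3) = 21 - 3*(-4*5*(-4) - 3) = 21 - 3*(-20*(-4) - 3) = 21 - 3*(80 - 3) = 21 - 3*77 = 21 - 231 = -210)
g = 210 (g = -1*(-210) = 210)
-11*(-17) + g = -11*(-17) + 210 = 187 + 210 = 397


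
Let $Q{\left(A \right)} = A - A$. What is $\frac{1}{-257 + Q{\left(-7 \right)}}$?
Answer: $- \frac{1}{257} \approx -0.0038911$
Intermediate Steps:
$Q{\left(A \right)} = 0$
$\frac{1}{-257 + Q{\left(-7 \right)}} = \frac{1}{-257 + 0} = \frac{1}{-257} = - \frac{1}{257}$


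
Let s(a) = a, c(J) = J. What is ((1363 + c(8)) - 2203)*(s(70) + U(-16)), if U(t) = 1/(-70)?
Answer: -2037984/35 ≈ -58228.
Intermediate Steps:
U(t) = -1/70
((1363 + c(8)) - 2203)*(s(70) + U(-16)) = ((1363 + 8) - 2203)*(70 - 1/70) = (1371 - 2203)*(4899/70) = -832*4899/70 = -2037984/35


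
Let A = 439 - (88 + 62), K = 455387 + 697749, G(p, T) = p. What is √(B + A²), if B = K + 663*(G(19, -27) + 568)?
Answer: √1625838 ≈ 1275.1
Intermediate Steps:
K = 1153136
A = 289 (A = 439 - 1*150 = 439 - 150 = 289)
B = 1542317 (B = 1153136 + 663*(19 + 568) = 1153136 + 663*587 = 1153136 + 389181 = 1542317)
√(B + A²) = √(1542317 + 289²) = √(1542317 + 83521) = √1625838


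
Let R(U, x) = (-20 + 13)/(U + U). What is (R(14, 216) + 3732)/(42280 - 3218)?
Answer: 14927/156248 ≈ 0.095534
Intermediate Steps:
R(U, x) = -7/(2*U) (R(U, x) = -7*1/(2*U) = -7/(2*U))
(R(14, 216) + 3732)/(42280 - 3218) = (-7/2/14 + 3732)/(42280 - 3218) = (-7/2*1/14 + 3732)/39062 = (-¼ + 3732)*(1/39062) = (14927/4)*(1/39062) = 14927/156248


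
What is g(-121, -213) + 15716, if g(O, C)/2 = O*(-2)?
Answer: 16200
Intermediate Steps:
g(O, C) = -4*O (g(O, C) = 2*(O*(-2)) = 2*(-2*O) = -4*O)
g(-121, -213) + 15716 = -4*(-121) + 15716 = 484 + 15716 = 16200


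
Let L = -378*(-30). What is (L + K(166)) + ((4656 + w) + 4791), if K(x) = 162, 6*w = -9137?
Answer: 116557/6 ≈ 19426.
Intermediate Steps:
w = -9137/6 (w = (1/6)*(-9137) = -9137/6 ≈ -1522.8)
L = 11340
(L + K(166)) + ((4656 + w) + 4791) = (11340 + 162) + ((4656 - 9137/6) + 4791) = 11502 + (18799/6 + 4791) = 11502 + 47545/6 = 116557/6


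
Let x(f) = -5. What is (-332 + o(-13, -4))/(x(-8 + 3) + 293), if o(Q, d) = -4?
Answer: -7/6 ≈ -1.1667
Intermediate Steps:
(-332 + o(-13, -4))/(x(-8 + 3) + 293) = (-332 - 4)/(-5 + 293) = -336/288 = -336*1/288 = -7/6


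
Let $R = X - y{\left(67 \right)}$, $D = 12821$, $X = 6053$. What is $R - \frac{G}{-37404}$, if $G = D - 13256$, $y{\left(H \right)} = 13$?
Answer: $\frac{75306575}{12468} \approx 6040.0$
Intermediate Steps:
$G = -435$ ($G = 12821 - 13256 = -435$)
$R = 6040$ ($R = 6053 - 13 = 6040$)
$R - \frac{G}{-37404} = 6040 - - \frac{435}{-37404} = 6040 - \left(-435\right) \left(- \frac{1}{37404}\right) = 6040 - \frac{145}{12468} = \frac{75306575}{12468}$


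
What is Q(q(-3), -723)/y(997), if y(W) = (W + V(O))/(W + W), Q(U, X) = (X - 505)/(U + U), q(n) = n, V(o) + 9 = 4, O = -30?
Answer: 306079/744 ≈ 411.40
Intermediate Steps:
V(o) = -5 (V(o) = -9 + 4 = -5)
Q(U, X) = (-505 + X)/(2*U) (Q(U, X) = (-505 + X)/((2*U)) = (-505 + X)*(1/(2*U)) = (-505 + X)/(2*U))
y(W) = (-5 + W)/(2*W) (y(W) = (W - 5)/(W + W) = (-5 + W)/((2*W)) = (-5 + W)*(1/(2*W)) = (-5 + W)/(2*W))
Q(q(-3), -723)/y(997) = ((1/2)*(-505 - 723)/(-3))/(((1/2)*(-5 + 997)/997)) = ((1/2)*(-1/3)*(-1228))/(((1/2)*(1/997)*992)) = 614/(3*(496/997)) = (614/3)*(997/496) = 306079/744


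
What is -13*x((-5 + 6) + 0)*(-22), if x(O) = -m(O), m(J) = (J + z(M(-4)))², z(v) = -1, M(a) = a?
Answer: 0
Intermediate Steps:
m(J) = (-1 + J)² (m(J) = (J - 1)² = (-1 + J)²)
x(O) = -(-1 + O)²
-13*x((-5 + 6) + 0)*(-22) = -(-13)*(-1 + ((-5 + 6) + 0))²*(-22) = -(-13)*(-1 + (1 + 0))²*(-22) = -(-13)*(-1 + 1)²*(-22) = -(-13)*0²*(-22) = -(-13)*0*(-22) = -13*0*(-22) = 0*(-22) = 0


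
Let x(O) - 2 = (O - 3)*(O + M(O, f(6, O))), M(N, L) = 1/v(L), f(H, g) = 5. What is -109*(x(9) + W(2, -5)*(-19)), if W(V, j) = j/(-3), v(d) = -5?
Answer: -37823/15 ≈ -2521.5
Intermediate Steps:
M(N, L) = -⅕ (M(N, L) = 1/(-5) = -⅕)
x(O) = 2 + (-3 + O)*(-⅕ + O) (x(O) = 2 + (O - 3)*(O - ⅕) = 2 + (-3 + O)*(-⅕ + O))
W(V, j) = -j/3 (W(V, j) = j*(-⅓) = -j/3)
-109*(x(9) + W(2, -5)*(-19)) = -109*((13/5 + 9² - 16/5*9) - ⅓*(-5)*(-19)) = -109*((13/5 + 81 - 144/5) + (5/3)*(-19)) = -109*(274/5 - 95/3) = -109*347/15 = -37823/15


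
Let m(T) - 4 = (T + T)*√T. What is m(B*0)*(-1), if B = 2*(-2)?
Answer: -4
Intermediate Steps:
B = -4
m(T) = 4 + 2*T^(3/2) (m(T) = 4 + (T + T)*√T = 4 + (2*T)*√T = 4 + 2*T^(3/2))
m(B*0)*(-1) = (4 + 2*(-4*0)^(3/2))*(-1) = (4 + 2*0^(3/2))*(-1) = (4 + 2*0)*(-1) = (4 + 0)*(-1) = 4*(-1) = -4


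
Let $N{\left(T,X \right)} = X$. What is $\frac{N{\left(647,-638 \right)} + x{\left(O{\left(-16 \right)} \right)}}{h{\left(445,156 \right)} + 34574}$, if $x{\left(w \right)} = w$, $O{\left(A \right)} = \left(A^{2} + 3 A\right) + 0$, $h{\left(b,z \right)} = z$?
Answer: $- \frac{43}{3473} \approx -0.012381$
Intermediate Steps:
$O{\left(A \right)} = A^{2} + 3 A$
$\frac{N{\left(647,-638 \right)} + x{\left(O{\left(-16 \right)} \right)}}{h{\left(445,156 \right)} + 34574} = \frac{-638 - 16 \left(3 - 16\right)}{156 + 34574} = \frac{-638 - -208}{34730} = \left(-638 + 208\right) \frac{1}{34730} = \left(-430\right) \frac{1}{34730} = - \frac{43}{3473}$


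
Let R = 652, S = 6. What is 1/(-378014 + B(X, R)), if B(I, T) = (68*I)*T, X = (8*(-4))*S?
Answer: -1/8890526 ≈ -1.1248e-7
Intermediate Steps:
X = -192 (X = (8*(-4))*6 = -32*6 = -192)
B(I, T) = 68*I*T
1/(-378014 + B(X, R)) = 1/(-378014 + 68*(-192)*652) = 1/(-378014 - 8512512) = 1/(-8890526) = -1/8890526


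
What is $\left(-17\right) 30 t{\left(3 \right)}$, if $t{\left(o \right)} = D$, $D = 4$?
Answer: $-2040$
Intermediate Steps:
$t{\left(o \right)} = 4$
$\left(-17\right) 30 t{\left(3 \right)} = \left(-17\right) 30 \cdot 4 = \left(-510\right) 4 = -2040$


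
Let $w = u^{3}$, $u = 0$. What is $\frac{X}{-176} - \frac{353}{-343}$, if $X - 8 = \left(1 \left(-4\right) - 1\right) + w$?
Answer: $\frac{61099}{60368} \approx 1.0121$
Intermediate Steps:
$w = 0$ ($w = 0^{3} = 0$)
$X = 3$ ($X = 8 + \left(\left(1 \left(-4\right) - 1\right) + 0\right) = 8 + \left(\left(-4 - 1\right) + 0\right) = 8 + \left(-5 + 0\right) = 8 - 5 = 3$)
$\frac{X}{-176} - \frac{353}{-343} = \frac{3}{-176} - \frac{353}{-343} = 3 \left(- \frac{1}{176}\right) - - \frac{353}{343} = - \frac{3}{176} + \frac{353}{343} = \frac{61099}{60368}$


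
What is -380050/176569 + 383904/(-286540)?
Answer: -44171268094/12648520315 ≈ -3.4922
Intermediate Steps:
-380050/176569 + 383904/(-286540) = -380050*1/176569 + 383904*(-1/286540) = -380050/176569 - 95976/71635 = -44171268094/12648520315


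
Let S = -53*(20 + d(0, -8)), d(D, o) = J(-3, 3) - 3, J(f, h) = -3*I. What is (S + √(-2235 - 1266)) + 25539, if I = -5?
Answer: 23843 + 3*I*√389 ≈ 23843.0 + 59.169*I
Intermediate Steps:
J(f, h) = 15 (J(f, h) = -3*(-5) = 15)
d(D, o) = 12 (d(D, o) = 15 - 3 = 12)
S = -1696 (S = -53*(20 + 12) = -53*32 = -1696)
(S + √(-2235 - 1266)) + 25539 = (-1696 + √(-2235 - 1266)) + 25539 = (-1696 + √(-3501)) + 25539 = (-1696 + 3*I*√389) + 25539 = 23843 + 3*I*√389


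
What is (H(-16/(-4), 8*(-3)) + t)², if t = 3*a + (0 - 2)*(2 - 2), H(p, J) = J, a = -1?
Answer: 729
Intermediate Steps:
t = -3 (t = 3*(-1) + (0 - 2)*(2 - 2) = -3 - 2*0 = -3 + 0 = -3)
(H(-16/(-4), 8*(-3)) + t)² = (8*(-3) - 3)² = (-24 - 3)² = (-27)² = 729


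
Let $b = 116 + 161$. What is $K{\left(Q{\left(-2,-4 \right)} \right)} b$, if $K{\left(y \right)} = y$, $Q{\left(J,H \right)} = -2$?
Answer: $-554$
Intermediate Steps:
$b = 277$
$K{\left(Q{\left(-2,-4 \right)} \right)} b = \left(-2\right) 277 = -554$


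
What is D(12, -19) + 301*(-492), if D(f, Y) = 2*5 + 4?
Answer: -148078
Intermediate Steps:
D(f, Y) = 14 (D(f, Y) = 10 + 4 = 14)
D(12, -19) + 301*(-492) = 14 + 301*(-492) = 14 - 148092 = -148078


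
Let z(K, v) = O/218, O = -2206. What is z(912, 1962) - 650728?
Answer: -70930455/109 ≈ -6.5074e+5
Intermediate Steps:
z(K, v) = -1103/109 (z(K, v) = -2206/218 = -2206*1/218 = -1103/109)
z(912, 1962) - 650728 = -1103/109 - 650728 = -70930455/109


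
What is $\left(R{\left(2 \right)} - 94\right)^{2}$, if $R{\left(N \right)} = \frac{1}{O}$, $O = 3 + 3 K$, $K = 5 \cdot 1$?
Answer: $\frac{2859481}{324} \approx 8825.6$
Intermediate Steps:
$K = 5$
$O = 18$ ($O = 3 + 3 \cdot 5 = 3 + 15 = 18$)
$R{\left(N \right)} = \frac{1}{18}$
$\left(R{\left(2 \right)} - 94\right)^{2} = \left(\frac{1}{18} - 94\right)^{2} = \left(- \frac{1691}{18}\right)^{2} = \frac{2859481}{324}$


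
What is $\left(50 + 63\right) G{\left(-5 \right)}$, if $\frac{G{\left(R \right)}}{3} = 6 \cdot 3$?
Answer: $6102$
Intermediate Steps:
$G{\left(R \right)} = 54$ ($G{\left(R \right)} = 3 \cdot 6 \cdot 3 = 3 \cdot 18 = 54$)
$\left(50 + 63\right) G{\left(-5 \right)} = \left(50 + 63\right) 54 = 113 \cdot 54 = 6102$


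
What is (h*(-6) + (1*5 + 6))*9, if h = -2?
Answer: 207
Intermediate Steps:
(h*(-6) + (1*5 + 6))*9 = (-2*(-6) + (1*5 + 6))*9 = (12 + (5 + 6))*9 = (12 + 11)*9 = 23*9 = 207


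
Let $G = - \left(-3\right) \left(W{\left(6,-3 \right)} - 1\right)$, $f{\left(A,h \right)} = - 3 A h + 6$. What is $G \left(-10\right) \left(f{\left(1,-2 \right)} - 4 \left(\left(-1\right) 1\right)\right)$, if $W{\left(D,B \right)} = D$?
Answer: $-2400$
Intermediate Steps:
$f{\left(A,h \right)} = 6 - 3 A h$ ($f{\left(A,h \right)} = - 3 A h + 6 = 6 - 3 A h$)
$G = 15$ ($G = - \left(-3\right) \left(6 - 1\right) = - \left(-3\right) 5 = \left(-1\right) \left(-15\right) = 15$)
$G \left(-10\right) \left(f{\left(1,-2 \right)} - 4 \left(\left(-1\right) 1\right)\right) = 15 \left(-10\right) \left(\left(6 - 3 \left(-2\right)\right) - 4 \left(\left(-1\right) 1\right)\right) = - 150 \left(\left(6 + 6\right) - -4\right) = - 150 \left(12 + 4\right) = \left(-150\right) 16 = -2400$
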